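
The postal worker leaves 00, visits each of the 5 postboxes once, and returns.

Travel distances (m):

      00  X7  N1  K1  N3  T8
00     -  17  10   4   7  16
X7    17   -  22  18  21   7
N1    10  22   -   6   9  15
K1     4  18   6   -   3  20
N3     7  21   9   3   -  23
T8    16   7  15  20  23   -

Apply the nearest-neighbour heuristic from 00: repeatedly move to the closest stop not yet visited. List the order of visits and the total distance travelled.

Nearest-neighbour total = 55 m; route 00 → K1 → N3 → N1 → T8 → X7 → 00.

From 00: distances to unvisited — K1=4, N3=7, N1=10, T8=16, X7=17. Nearest is K1 (4).
From K1: distances to unvisited — N3=3, N1=6, X7=18, T8=20. Nearest is N3 (3).
From N3: distances to unvisited — N1=9, X7=21, T8=23. Nearest is N1 (9).
From N1: distances to unvisited — T8=15, X7=22. Nearest is T8 (15).
From T8: distances to unvisited — X7=7. Nearest is X7 (7).
Return X7→00: 17.
Total = 4 + 3 + 9 + 15 + 7 + 17 = 55.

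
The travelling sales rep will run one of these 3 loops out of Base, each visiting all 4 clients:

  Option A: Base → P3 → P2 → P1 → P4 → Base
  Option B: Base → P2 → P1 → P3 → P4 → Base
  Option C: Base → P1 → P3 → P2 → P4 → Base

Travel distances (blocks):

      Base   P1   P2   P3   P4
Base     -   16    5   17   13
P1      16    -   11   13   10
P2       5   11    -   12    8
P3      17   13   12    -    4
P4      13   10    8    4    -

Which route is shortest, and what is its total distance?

Option A: 17 + 12 + 11 + 10 + 13 = 63
Option B: 5 + 11 + 13 + 4 + 13 = 46
Option C: 16 + 13 + 12 + 8 + 13 = 62

46 blocks — Option B is the shortest.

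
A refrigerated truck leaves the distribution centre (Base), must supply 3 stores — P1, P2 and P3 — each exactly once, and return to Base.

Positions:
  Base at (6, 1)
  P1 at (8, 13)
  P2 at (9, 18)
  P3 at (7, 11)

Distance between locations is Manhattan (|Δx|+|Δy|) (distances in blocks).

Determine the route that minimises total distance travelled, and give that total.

Minimum total distance: 40 blocks.

There are 3 distinct closed tours to check (reversals are equivalent).
Base-P1-P2-P3-Base: 14+6+9+11 = 40
Base-P1-P3-P2-Base: 14+3+9+20 = 46
Base-P2-P1-P3-Base: 20+6+3+11 = 40
The minimum is 40.
One optimal route: Base → P1 → P2 → P3 → Base (or its reverse).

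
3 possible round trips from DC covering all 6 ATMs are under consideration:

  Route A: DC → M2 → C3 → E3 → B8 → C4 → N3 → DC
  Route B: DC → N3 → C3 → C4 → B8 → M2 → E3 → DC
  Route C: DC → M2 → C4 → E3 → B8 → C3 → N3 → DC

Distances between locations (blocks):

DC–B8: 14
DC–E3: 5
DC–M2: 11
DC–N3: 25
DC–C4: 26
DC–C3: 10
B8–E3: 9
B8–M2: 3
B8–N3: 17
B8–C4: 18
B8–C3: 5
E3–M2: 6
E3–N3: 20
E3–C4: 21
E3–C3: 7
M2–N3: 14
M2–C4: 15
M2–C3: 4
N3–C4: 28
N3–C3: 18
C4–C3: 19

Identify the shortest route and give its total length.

Route A: 11 + 4 + 7 + 9 + 18 + 28 + 25 = 102
Route B: 25 + 18 + 19 + 18 + 3 + 6 + 5 = 94
Route C: 11 + 15 + 21 + 9 + 5 + 18 + 25 = 104

94 blocks — Route B is the shortest.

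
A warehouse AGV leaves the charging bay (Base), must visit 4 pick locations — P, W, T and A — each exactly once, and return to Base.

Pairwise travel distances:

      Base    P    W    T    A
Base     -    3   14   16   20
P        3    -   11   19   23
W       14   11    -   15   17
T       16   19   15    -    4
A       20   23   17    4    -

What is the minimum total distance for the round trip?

Base→P→W→T→A→Base: 3+11+15+4+20 = 53
Base→P→W→A→T→Base: 3+11+17+4+16 = 51
Base→P→T→W→A→Base: 3+19+15+17+20 = 74
Base→P→T→A→W→Base: 3+19+4+17+14 = 57
Base→P→A→W→T→Base: 3+23+17+15+16 = 74
Base→P→A→T→W→Base: 3+23+4+15+14 = 59
Base→W→P→T→A→Base: 14+11+19+4+20 = 68
Base→W→P→A→T→Base: 14+11+23+4+16 = 68
Base→W→T→P→A→Base: 14+15+19+23+20 = 91
Base→W→A→P→T→Base: 14+17+23+19+16 = 89
Base→T→P→W→A→Base: 16+19+11+17+20 = 83
Base→T→W→P→A→Base: 16+15+11+23+20 = 85
The minimum is 51.
One optimal route: Base → P → W → A → T → Base (or its reverse).

Minimum total distance: 51.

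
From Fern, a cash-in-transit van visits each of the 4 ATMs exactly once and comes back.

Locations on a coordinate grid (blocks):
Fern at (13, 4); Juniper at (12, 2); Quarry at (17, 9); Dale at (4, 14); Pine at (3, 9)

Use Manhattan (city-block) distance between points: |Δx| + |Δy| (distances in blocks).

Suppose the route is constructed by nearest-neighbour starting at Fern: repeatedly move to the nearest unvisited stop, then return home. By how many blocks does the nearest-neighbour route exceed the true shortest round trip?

The nearest-neighbour route is 2 blocks longer than optimal.

Fern: Juniper=3, Quarry=9, Pine=15, Dale=19 ⇒ Juniper
Juniper: Quarry=12, Pine=16, Dale=20 ⇒ Quarry
Quarry: Pine=14, Dale=18 ⇒ Pine
Pine: Dale=6 ⇒ Dale
NN route Fern → Juniper → Quarry → Pine → Dale → Fern costs 54.
Optimal: Fern → Juniper → Dale → Pine → Quarry → Fern costs 52 (by enumerating all 12 distinct tours).
Excess = 54 − 52 = 2.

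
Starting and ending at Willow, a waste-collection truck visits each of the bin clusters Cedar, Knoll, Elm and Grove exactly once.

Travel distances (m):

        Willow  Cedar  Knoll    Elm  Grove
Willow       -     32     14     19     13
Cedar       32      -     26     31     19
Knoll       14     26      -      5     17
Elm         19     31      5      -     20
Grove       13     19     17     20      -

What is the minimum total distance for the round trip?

82 m — the shortest possible round trip.

With 4 stops there are 4!/2 = 12 distinct round trips (a route and its reverse cost the same).
Willow-Cedar-Knoll-Elm-Grove-Willow: 32+26+5+20+13 = 96
Willow-Cedar-Knoll-Grove-Elm-Willow: 32+26+17+20+19 = 114
Willow-Cedar-Elm-Knoll-Grove-Willow: 32+31+5+17+13 = 98
Willow-Cedar-Elm-Grove-Knoll-Willow: 32+31+20+17+14 = 114
Willow-Cedar-Grove-Knoll-Elm-Willow: 32+19+17+5+19 = 92
Willow-Cedar-Grove-Elm-Knoll-Willow: 32+19+20+5+14 = 90
Willow-Knoll-Cedar-Elm-Grove-Willow: 14+26+31+20+13 = 104
Willow-Knoll-Cedar-Grove-Elm-Willow: 14+26+19+20+19 = 98
Willow-Knoll-Elm-Cedar-Grove-Willow: 14+5+31+19+13 = 82
Willow-Knoll-Grove-Cedar-Elm-Willow: 14+17+19+31+19 = 100
Willow-Elm-Cedar-Knoll-Grove-Willow: 19+31+26+17+13 = 106
Willow-Elm-Knoll-Cedar-Grove-Willow: 19+5+26+19+13 = 82
The minimum is 82.
One optimal route: Willow → Knoll → Elm → Cedar → Grove → Willow (or its reverse).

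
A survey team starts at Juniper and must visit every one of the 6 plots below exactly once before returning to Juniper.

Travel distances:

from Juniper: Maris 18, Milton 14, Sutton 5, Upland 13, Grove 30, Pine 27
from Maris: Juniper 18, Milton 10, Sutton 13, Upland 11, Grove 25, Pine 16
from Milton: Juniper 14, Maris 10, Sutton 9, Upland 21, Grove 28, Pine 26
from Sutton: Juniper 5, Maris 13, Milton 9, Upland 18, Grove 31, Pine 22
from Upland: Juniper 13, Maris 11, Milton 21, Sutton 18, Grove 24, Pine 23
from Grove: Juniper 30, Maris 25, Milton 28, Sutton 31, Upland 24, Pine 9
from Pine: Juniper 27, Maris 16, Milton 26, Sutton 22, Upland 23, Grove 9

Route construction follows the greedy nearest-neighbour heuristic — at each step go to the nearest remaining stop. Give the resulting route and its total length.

From Juniper: distances to unvisited — Sutton=5, Upland=13, Milton=14, Maris=18, Pine=27, Grove=30. Nearest is Sutton (5).
From Sutton: distances to unvisited — Milton=9, Maris=13, Upland=18, Pine=22, Grove=31. Nearest is Milton (9).
From Milton: distances to unvisited — Maris=10, Upland=21, Pine=26, Grove=28. Nearest is Maris (10).
From Maris: distances to unvisited — Upland=11, Pine=16, Grove=25. Nearest is Upland (11).
From Upland: distances to unvisited — Pine=23, Grove=24. Nearest is Pine (23).
From Pine: distances to unvisited — Grove=9. Nearest is Grove (9).
Return Grove→Juniper: 30.
Total = 5 + 9 + 10 + 11 + 23 + 9 + 30 = 97.

Nearest-neighbour total = 97; route Juniper → Sutton → Milton → Maris → Upland → Pine → Grove → Juniper.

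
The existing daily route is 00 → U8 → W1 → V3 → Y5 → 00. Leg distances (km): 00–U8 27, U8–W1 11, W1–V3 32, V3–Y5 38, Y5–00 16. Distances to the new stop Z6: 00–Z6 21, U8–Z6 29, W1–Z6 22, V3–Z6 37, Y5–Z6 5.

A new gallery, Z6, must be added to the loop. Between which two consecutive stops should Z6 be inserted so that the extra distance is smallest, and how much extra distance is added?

Insertion cost between consecutive stops i–j is d(i,Z6) + d(Z6,j) − d(i,j):
  between 00 and U8: 21 + 29 − 27 = 23
  between U8 and W1: 29 + 22 − 11 = 40
  between W1 and V3: 22 + 37 − 32 = 27
  between V3 and Y5: 37 + 5 − 38 = 4
  between Y5 and 00: 5 + 21 − 16 = 10
Cheapest insertion is between V3 and Y5, adding 4.
New total = 124 + 4 = 128.

Adding 4 km by placing Z6 on the V3–Y5 leg.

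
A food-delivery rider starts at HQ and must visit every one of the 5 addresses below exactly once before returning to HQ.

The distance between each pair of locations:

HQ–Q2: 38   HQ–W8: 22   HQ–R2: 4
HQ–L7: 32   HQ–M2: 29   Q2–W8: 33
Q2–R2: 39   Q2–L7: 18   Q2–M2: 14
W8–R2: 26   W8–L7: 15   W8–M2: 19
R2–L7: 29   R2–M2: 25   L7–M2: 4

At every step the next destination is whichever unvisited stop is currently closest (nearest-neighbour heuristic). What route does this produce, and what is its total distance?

From HQ: distances to unvisited — R2=4, W8=22, M2=29, L7=32, Q2=38. Nearest is R2 (4).
From R2: distances to unvisited — M2=25, W8=26, L7=29, Q2=39. Nearest is M2 (25).
From M2: distances to unvisited — L7=4, Q2=14, W8=19. Nearest is L7 (4).
From L7: distances to unvisited — W8=15, Q2=18. Nearest is W8 (15).
From W8: distances to unvisited — Q2=33. Nearest is Q2 (33).
Return Q2→HQ: 38.
Total = 4 + 25 + 4 + 15 + 33 + 38 = 119.

Total distance 119 via the nearest-neighbour route HQ → R2 → M2 → L7 → W8 → Q2 → HQ.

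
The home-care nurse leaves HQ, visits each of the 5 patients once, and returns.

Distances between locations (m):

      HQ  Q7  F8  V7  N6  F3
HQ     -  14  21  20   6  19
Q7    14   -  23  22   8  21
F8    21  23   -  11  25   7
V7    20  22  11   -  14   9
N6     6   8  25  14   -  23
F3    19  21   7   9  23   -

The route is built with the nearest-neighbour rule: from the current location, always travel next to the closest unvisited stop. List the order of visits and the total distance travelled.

Nearest-neighbour total = 73 m; route HQ → N6 → Q7 → F3 → F8 → V7 → HQ.

From HQ: distances to unvisited — N6=6, Q7=14, F3=19, V7=20, F8=21. Nearest is N6 (6).
From N6: distances to unvisited — Q7=8, V7=14, F3=23, F8=25. Nearest is Q7 (8).
From Q7: distances to unvisited — F3=21, V7=22, F8=23. Nearest is F3 (21).
From F3: distances to unvisited — F8=7, V7=9. Nearest is F8 (7).
From F8: distances to unvisited — V7=11. Nearest is V7 (11).
Return V7→HQ: 20.
Total = 6 + 8 + 21 + 7 + 11 + 20 = 73.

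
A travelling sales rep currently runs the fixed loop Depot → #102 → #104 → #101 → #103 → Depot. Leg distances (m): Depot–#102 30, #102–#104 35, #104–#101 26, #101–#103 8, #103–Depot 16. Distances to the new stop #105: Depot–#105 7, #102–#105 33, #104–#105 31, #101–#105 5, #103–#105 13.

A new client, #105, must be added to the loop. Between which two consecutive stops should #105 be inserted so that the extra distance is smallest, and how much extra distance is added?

Minimum extra distance: 4 m, inserting #105 between #103 and Depot.

Insertion cost between consecutive stops i–j is d(i,#105) + d(#105,j) − d(i,j):
  between Depot and #102: 7 + 33 − 30 = 10
  between #102 and #104: 33 + 31 − 35 = 29
  between #104 and #101: 31 + 5 − 26 = 10
  between #101 and #103: 5 + 13 − 8 = 10
  between #103 and Depot: 13 + 7 − 16 = 4
Cheapest insertion is between #103 and Depot, adding 4.
New total = 115 + 4 = 119.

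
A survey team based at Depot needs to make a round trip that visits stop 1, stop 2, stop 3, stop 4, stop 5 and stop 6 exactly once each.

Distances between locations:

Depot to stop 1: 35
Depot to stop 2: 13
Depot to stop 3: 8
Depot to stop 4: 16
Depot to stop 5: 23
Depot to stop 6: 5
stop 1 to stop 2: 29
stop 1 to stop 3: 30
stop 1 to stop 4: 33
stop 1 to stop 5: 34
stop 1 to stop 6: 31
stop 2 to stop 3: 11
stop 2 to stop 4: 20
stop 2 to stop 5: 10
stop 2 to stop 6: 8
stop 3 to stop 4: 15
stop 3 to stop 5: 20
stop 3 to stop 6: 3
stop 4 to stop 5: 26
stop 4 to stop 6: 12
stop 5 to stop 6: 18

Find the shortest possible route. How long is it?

112 — the shortest possible round trip.

There are 360 distinct closed tours to check (reversals are equivalent).
Depot → stop 1 → stop 2 → stop 3 → stop 4 → stop 5 → stop 6 → Depot: 35+29+11+15+26+18+5 = 139
Depot → stop 1 → stop 2 → stop 3 → stop 4 → stop 6 → stop 5 → Depot: 35+29+11+15+12+18+23 = 143
Depot → stop 1 → stop 2 → stop 3 → stop 5 → stop 4 → stop 6 → Depot: 35+29+11+20+26+12+5 = 138
Depot → stop 1 → stop 2 → stop 3 → stop 5 → stop 6 → stop 4 → Depot: 35+29+11+20+18+12+16 = 141
Depot → stop 1 → stop 2 → stop 3 → stop 6 → stop 4 → stop 5 → Depot: 35+29+11+3+12+26+23 = 139
Depot → stop 1 → stop 2 → stop 3 → stop 6 → stop 5 → stop 4 → Depot: 35+29+11+3+18+26+16 = 138
Depot → stop 1 → stop 2 → stop 4 → stop 3 → stop 5 → stop 6 → Depot: 35+29+20+15+20+18+5 = 142
Depot → stop 1 → stop 2 → stop 4 → stop 3 → stop 6 → stop 5 → Depot: 35+29+20+15+3+18+23 = 143
… (352 more)
Depot → stop 3 → stop 6 → stop 2 → stop 5 → stop 1 → stop 4 → Depot: 8+3+8+10+34+33+16 = 112  ← best
The minimum is 112.
One optimal route: Depot → stop 3 → stop 6 → stop 2 → stop 5 → stop 1 → stop 4 → Depot (or its reverse).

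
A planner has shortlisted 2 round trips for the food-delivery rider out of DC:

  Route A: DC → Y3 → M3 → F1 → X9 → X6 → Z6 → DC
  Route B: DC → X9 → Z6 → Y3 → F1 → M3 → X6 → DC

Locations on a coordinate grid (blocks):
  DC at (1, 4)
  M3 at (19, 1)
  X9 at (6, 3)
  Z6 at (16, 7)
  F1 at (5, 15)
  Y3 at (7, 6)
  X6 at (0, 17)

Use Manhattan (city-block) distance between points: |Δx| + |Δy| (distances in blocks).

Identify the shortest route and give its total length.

118 blocks — Route B is the shortest.

Route A: 8 + 17 + 28 + 13 + 20 + 26 + 18 = 130
Route B: 6 + 14 + 10 + 11 + 28 + 35 + 14 = 118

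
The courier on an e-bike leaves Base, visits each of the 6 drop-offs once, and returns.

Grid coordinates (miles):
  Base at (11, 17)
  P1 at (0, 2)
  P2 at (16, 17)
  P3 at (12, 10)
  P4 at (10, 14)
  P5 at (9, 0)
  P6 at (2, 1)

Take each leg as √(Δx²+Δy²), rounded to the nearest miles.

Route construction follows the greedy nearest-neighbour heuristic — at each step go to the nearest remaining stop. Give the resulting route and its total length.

61 miles along Base → P4 → P3 → P2 → P5 → P6 → P1 → Base.

Base → [P4:3 / P2:5 / P3:7 / P5:17 / P6:18 / P1:19] → P4 (3)
P4 → [P3:4 / P2:7 / P5:14 / P6:15 / P1:16] → P3 (4)
P3 → [P2:8 / P5:10 / P6:13 / P1:14] → P2 (8)
P2 → [P5:18 / P6:21 / P1:22] → P5 (18)
P5 → [P6:7 / P1:9] → P6 (7)
P6 → [P1:2] → P1 (2)
Return P1→Base: 19.
Total = 3 + 4 + 8 + 18 + 7 + 2 + 19 = 61.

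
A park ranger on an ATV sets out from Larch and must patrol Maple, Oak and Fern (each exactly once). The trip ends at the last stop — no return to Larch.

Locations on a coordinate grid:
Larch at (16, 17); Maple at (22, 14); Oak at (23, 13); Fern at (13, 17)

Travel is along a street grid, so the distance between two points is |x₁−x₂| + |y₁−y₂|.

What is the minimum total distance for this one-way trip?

There are 3! = 6 possible orderings.
Larch→Maple→Oak→Fern: 9+2+14 = 25
Larch→Maple→Fern→Oak: 9+12+14 = 35
Larch→Oak→Maple→Fern: 11+2+12 = 25
Larch→Oak→Fern→Maple: 11+14+12 = 37
Larch→Fern→Maple→Oak: 3+12+2 = 17
Larch→Fern→Oak→Maple: 3+14+2 = 19
The minimum is 17.
One shortest path: Larch → Fern → Maple → Oak.

17 — the minimum one-way total.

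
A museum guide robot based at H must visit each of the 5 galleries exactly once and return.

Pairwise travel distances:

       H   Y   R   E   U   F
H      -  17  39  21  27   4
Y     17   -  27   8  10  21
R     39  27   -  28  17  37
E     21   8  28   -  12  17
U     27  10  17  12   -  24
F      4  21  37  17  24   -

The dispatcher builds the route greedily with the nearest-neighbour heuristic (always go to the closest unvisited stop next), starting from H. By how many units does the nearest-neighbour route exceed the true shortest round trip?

Excess over optimum: 2.

From H: F=4, Y=17, E=21, U=27, R=39 → choose F (4).
From F: E=17, Y=21, U=24, R=37 → choose E (17).
From E: Y=8, U=12, R=28 → choose Y (8).
From Y: U=10, R=27 → choose U (10).
From U: R=17 → choose R (17).
NN route H → F → E → Y → U → R → H costs 95.
Optimal: H → Y → U → R → E → F → H costs 93 (by enumerating all 60 distinct tours).
Excess = 95 − 93 = 2.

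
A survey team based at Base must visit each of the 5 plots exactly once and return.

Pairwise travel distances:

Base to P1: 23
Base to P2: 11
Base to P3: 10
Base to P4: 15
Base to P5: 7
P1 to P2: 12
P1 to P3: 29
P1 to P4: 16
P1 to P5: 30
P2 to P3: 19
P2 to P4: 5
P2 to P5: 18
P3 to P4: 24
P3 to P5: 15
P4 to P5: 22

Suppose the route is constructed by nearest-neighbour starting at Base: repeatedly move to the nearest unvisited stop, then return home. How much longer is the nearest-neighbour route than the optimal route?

2 longer than the optimal tour.

From Base: P5=7, P3=10, P2=11, P4=15, P1=23 → choose P5 (7).
From P5: P3=15, P2=18, P4=22, P1=30 → choose P3 (15).
From P3: P2=19, P4=24, P1=29 → choose P2 (19).
From P2: P4=5, P1=12 → choose P4 (5).
From P4: P1=16 → choose P1 (16).
NN route Base → P5 → P3 → P2 → P4 → P1 → Base costs 85.
Optimal: Base → P2 → P4 → P1 → P3 → P5 → Base costs 83 (by enumerating all 60 distinct tours).
Excess = 85 − 83 = 2.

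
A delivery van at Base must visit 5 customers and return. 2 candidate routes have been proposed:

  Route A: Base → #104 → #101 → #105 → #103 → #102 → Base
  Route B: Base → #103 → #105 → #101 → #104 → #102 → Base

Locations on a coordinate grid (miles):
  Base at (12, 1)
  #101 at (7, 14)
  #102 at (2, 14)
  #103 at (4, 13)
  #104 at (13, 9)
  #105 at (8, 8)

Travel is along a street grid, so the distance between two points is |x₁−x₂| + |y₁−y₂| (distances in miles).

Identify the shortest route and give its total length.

62 miles — Route A is the shortest.

Route A: 9 + 11 + 7 + 9 + 3 + 23 = 62
Route B: 20 + 9 + 7 + 11 + 16 + 23 = 86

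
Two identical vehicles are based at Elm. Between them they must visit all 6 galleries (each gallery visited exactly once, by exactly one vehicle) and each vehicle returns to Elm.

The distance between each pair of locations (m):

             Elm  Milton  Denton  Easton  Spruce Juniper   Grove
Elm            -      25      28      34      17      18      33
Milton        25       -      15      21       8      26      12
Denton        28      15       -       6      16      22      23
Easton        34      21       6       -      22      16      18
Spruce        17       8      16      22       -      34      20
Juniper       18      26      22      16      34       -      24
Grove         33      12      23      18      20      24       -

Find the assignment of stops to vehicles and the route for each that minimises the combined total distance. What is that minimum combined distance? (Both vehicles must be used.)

There are 2^5 − 1 = 31 ways to divide the 6 stops into two non-empty groups. For each, the best each vehicle can do is its own shortest tour through its group:
  {Milton} + {Denton, Easton, Spruce, Juniper, Grove}: 50 + 99 = 149
  {Denton} + {Milton, Easton, Spruce, Juniper, Grove}: 56 + 89 = 145
  {Milton, Denton} + {Easton, Spruce, Juniper, Grove}: 68 + 89 = 157
  {Easton} + {Milton, Denton, Spruce, Juniper, Grove}: 68 + 100 = 168
  {Milton, Easton} + {Denton, Spruce, Juniper, Grove}: 80 + 98 = 178
  {Denton, Easton} + {Milton, Spruce, Juniper, Grove}: 68 + 79 = 147
  … (31 splits in total)
  {Juniper} + {Milton, Denton, Easton, Spruce, Grove}: 36 + 89 = 125  ← best
Best: vehicle 1 Elm → Juniper → Elm = 36; vehicle 2 Elm → Denton → Easton → Grove → Milton → Spruce → Elm = 89; combined 125.

Minimum combined distance: 125 m.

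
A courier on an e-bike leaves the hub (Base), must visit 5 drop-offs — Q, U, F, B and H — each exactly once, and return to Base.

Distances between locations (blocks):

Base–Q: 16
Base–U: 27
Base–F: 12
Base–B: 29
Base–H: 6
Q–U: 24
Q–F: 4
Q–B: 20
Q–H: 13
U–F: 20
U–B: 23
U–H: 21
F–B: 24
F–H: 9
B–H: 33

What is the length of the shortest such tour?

Shortest round trip = 86 blocks.

There are 60 distinct closed tours to check (reversals are equivalent).
Base → Q → U → F → B → H → Base: 16+24+20+24+33+6 = 123
Base → Q → U → F → H → B → Base: 16+24+20+9+33+29 = 131
Base → Q → U → B → F → H → Base: 16+24+23+24+9+6 = 102
Base → Q → U → B → H → F → Base: 16+24+23+33+9+12 = 117
Base → Q → U → H → F → B → Base: 16+24+21+9+24+29 = 123
Base → Q → U → H → B → F → Base: 16+24+21+33+24+12 = 130
Base → Q → F → U → B → H → Base: 16+4+20+23+33+6 = 102
Base → Q → F → U → H → B → Base: 16+4+20+21+33+29 = 123
Base → Q → F → B → U → H → Base: 16+4+24+23+21+6 = 94
Base → Q → F → B → H → U → Base: 16+4+24+33+21+27 = 125
Base → Q → F → H → U → B → Base: 16+4+9+21+23+29 = 102
Base → Q → F → H → B → U → Base: 16+4+9+33+23+27 = 112
Base → Q → B → U → F → H → Base: 16+20+23+20+9+6 = 94
Base → Q → B → U → H → F → Base: 16+20+23+21+9+12 = 101
… (46 more)
Base → F → Q → B → U → H → Base: 12+4+20+23+21+6 = 86  ← best
The minimum is 86.
One optimal route: Base → F → Q → B → U → H → Base (or its reverse).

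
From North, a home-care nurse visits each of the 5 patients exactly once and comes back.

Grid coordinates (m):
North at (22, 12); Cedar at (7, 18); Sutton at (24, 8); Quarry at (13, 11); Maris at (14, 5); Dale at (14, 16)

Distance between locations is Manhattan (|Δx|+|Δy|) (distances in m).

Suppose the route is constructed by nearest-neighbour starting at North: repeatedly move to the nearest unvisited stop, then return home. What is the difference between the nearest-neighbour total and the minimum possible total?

North: Sutton=6, Quarry=10, Dale=12, Maris=15, Cedar=21 ⇒ Sutton
Sutton: Maris=13, Quarry=14, Dale=18, Cedar=27 ⇒ Maris
Maris: Quarry=7, Dale=11, Cedar=20 ⇒ Quarry
Quarry: Dale=6, Cedar=13 ⇒ Dale
Dale: Cedar=9 ⇒ Cedar
NN route North → Sutton → Maris → Quarry → Dale → Cedar → North costs 62.
Optimal: North → Sutton → Maris → Quarry → Cedar → Dale → North costs 60 (by enumerating all 60 distinct tours).
Excess = 62 − 60 = 2.

Excess over optimum: 2 m.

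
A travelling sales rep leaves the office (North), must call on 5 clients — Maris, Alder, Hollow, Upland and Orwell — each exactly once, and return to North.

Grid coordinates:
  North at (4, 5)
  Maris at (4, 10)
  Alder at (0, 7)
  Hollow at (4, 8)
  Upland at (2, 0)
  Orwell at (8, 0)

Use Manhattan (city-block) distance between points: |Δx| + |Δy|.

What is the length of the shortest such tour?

Minimum total distance: 36.

With 5 stops there are 5!/2 = 60 distinct round trips (a route and its reverse cost the same).
North - Maris - Alder - Hollow - Upland - Orwell - North: 5+7+5+10+6+9 = 42
North - Maris - Alder - Hollow - Orwell - Upland - North: 5+7+5+12+6+7 = 42
North - Maris - Alder - Upland - Hollow - Orwell - North: 5+7+9+10+12+9 = 52
North - Maris - Alder - Upland - Orwell - Hollow - North: 5+7+9+6+12+3 = 42
North - Maris - Alder - Orwell - Hollow - Upland - North: 5+7+15+12+10+7 = 56
North - Maris - Alder - Orwell - Upland - Hollow - North: 5+7+15+6+10+3 = 46
North - Maris - Hollow - Alder - Upland - Orwell - North: 5+2+5+9+6+9 = 36
North - Maris - Hollow - Alder - Orwell - Upland - North: 5+2+5+15+6+7 = 40
North - Maris - Hollow - Upland - Alder - Orwell - North: 5+2+10+9+15+9 = 50
North - Maris - Hollow - Upland - Orwell - Alder - North: 5+2+10+6+15+6 = 44
North - Maris - Hollow - Orwell - Alder - Upland - North: 5+2+12+15+9+7 = 50
North - Maris - Hollow - Orwell - Upland - Alder - North: 5+2+12+6+9+6 = 40
North - Maris - Upland - Alder - Hollow - Orwell - North: 5+12+9+5+12+9 = 52
North - Maris - Upland - Alder - Orwell - Hollow - North: 5+12+9+15+12+3 = 56
… (46 more)
The minimum is 36.
One optimal route: North → Maris → Hollow → Alder → Upland → Orwell → North (or its reverse).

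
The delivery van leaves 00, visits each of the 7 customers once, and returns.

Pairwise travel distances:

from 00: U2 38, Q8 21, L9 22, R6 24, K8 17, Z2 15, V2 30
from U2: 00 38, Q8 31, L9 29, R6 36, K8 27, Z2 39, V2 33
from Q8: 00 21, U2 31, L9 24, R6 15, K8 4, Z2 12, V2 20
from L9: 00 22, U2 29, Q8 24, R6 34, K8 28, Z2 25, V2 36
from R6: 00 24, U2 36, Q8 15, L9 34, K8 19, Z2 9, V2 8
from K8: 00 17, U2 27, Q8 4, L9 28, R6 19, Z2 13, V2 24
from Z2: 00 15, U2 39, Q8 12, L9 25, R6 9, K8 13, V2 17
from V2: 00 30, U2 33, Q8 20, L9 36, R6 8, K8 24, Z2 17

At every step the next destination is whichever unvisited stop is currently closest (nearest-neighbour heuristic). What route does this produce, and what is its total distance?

From 00: distances to unvisited — Z2=15, K8=17, Q8=21, L9=22, R6=24, V2=30, U2=38. Nearest is Z2 (15).
From Z2: distances to unvisited — R6=9, Q8=12, K8=13, V2=17, L9=25, U2=39. Nearest is R6 (9).
From R6: distances to unvisited — V2=8, Q8=15, K8=19, L9=34, U2=36. Nearest is V2 (8).
From V2: distances to unvisited — Q8=20, K8=24, U2=33, L9=36. Nearest is Q8 (20).
From Q8: distances to unvisited — K8=4, L9=24, U2=31. Nearest is K8 (4).
From K8: distances to unvisited — U2=27, L9=28. Nearest is U2 (27).
From U2: distances to unvisited — L9=29. Nearest is L9 (29).
Return L9→00: 22.
Total = 15 + 9 + 8 + 20 + 4 + 27 + 29 + 22 = 134.

134 along 00 → Z2 → R6 → V2 → Q8 → K8 → U2 → L9 → 00.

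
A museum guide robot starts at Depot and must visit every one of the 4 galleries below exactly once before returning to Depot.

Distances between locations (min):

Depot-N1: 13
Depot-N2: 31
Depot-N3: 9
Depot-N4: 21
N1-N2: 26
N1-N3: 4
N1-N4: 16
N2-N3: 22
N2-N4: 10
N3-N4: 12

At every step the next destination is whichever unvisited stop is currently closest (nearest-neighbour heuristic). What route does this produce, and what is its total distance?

Nearest-neighbour total = 70 min; route Depot → N3 → N1 → N4 → N2 → Depot.

From Depot: distances to unvisited — N3=9, N1=13, N4=21, N2=31. Nearest is N3 (9).
From N3: distances to unvisited — N1=4, N4=12, N2=22. Nearest is N1 (4).
From N1: distances to unvisited — N4=16, N2=26. Nearest is N4 (16).
From N4: distances to unvisited — N2=10. Nearest is N2 (10).
Return N2→Depot: 31.
Total = 9 + 4 + 16 + 10 + 31 = 70.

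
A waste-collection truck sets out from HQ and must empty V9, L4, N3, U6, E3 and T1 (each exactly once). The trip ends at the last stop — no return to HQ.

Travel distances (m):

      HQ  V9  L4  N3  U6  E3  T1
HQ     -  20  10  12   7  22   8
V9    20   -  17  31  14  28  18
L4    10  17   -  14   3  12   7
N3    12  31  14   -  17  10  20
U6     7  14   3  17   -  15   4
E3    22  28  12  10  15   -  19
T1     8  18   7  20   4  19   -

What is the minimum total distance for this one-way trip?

59 m — the minimum one-way total.

There are 6! = 720 possible orderings.
HQ - V9 - L4 - N3 - U6 - E3 - T1: 20+17+14+17+15+19 = 102
HQ - V9 - L4 - N3 - U6 - T1 - E3: 20+17+14+17+4+19 = 91
HQ - V9 - L4 - N3 - E3 - U6 - T1: 20+17+14+10+15+4 = 80
HQ - V9 - L4 - N3 - E3 - T1 - U6: 20+17+14+10+19+4 = 84
HQ - V9 - L4 - N3 - T1 - U6 - E3: 20+17+14+20+4+15 = 90
HQ - V9 - L4 - N3 - T1 - E3 - U6: 20+17+14+20+19+15 = 105
HQ - V9 - L4 - U6 - N3 - E3 - T1: 20+17+3+17+10+19 = 86
HQ - V9 - L4 - U6 - N3 - T1 - E3: 20+17+3+17+20+19 = 96
… (712 more)
HQ - N3 - E3 - L4 - U6 - T1 - V9: 12+10+12+3+4+18 = 59  ← best
The minimum is 59.
One shortest path: HQ → N3 → E3 → L4 → U6 → T1 → V9.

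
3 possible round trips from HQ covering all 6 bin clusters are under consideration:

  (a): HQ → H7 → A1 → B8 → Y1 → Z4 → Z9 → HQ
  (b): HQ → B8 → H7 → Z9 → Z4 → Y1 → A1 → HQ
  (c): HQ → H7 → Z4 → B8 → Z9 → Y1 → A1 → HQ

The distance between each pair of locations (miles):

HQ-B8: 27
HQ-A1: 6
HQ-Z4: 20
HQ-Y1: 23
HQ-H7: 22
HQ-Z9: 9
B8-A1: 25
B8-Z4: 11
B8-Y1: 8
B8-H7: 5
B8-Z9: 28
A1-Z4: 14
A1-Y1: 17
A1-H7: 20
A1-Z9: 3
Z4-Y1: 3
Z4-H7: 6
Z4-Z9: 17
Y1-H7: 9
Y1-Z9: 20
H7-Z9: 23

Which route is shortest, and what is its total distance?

(a): 22 + 20 + 25 + 8 + 3 + 17 + 9 = 104
(b): 27 + 5 + 23 + 17 + 3 + 17 + 6 = 98
(c): 22 + 6 + 11 + 28 + 20 + 17 + 6 = 110

98 miles — (b) is the shortest.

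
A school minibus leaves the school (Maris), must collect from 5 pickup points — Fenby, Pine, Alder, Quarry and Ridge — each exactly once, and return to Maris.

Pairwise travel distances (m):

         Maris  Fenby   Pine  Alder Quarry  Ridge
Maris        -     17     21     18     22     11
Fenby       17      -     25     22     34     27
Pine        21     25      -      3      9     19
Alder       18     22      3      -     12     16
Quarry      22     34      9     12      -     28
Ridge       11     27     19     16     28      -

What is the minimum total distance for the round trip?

Minimum total distance: 90 m.

There are 60 distinct closed tours to check (reversals are equivalent).
Maris-Fenby-Pine-Alder-Quarry-Ridge-Maris: 17+25+3+12+28+11 = 96
Maris-Fenby-Pine-Alder-Ridge-Quarry-Maris: 17+25+3+16+28+22 = 111
Maris-Fenby-Pine-Quarry-Alder-Ridge-Maris: 17+25+9+12+16+11 = 90
Maris-Fenby-Pine-Quarry-Ridge-Alder-Maris: 17+25+9+28+16+18 = 113
Maris-Fenby-Pine-Ridge-Alder-Quarry-Maris: 17+25+19+16+12+22 = 111
Maris-Fenby-Pine-Ridge-Quarry-Alder-Maris: 17+25+19+28+12+18 = 119
Maris-Fenby-Alder-Pine-Quarry-Ridge-Maris: 17+22+3+9+28+11 = 90
Maris-Fenby-Alder-Pine-Ridge-Quarry-Maris: 17+22+3+19+28+22 = 111
Maris-Fenby-Alder-Quarry-Pine-Ridge-Maris: 17+22+12+9+19+11 = 90
Maris-Fenby-Alder-Quarry-Ridge-Pine-Maris: 17+22+12+28+19+21 = 119
Maris-Fenby-Alder-Ridge-Pine-Quarry-Maris: 17+22+16+19+9+22 = 105
Maris-Fenby-Alder-Ridge-Quarry-Pine-Maris: 17+22+16+28+9+21 = 113
Maris-Fenby-Quarry-Pine-Alder-Ridge-Maris: 17+34+9+3+16+11 = 90
Maris-Fenby-Quarry-Pine-Ridge-Alder-Maris: 17+34+9+19+16+18 = 113
… (46 more)
The minimum is 90.
One optimal route: Maris → Fenby → Pine → Quarry → Alder → Ridge → Maris (or its reverse).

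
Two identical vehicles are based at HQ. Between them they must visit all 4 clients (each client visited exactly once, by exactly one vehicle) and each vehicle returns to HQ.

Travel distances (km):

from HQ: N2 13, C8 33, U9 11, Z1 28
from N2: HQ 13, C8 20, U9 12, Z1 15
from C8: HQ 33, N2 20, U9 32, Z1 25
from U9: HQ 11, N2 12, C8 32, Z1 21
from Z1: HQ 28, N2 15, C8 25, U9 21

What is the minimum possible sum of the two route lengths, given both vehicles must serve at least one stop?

108 km — the smallest possible combined total.

Try each way of splitting the stops between the two vehicles (each non-empty) and, for each split, find the best tour for each vehicle:
  {N2} + {C8, U9, Z1}: 26 + 90 = 116
  {C8} + {N2, U9, Z1}: 66 + 60 = 126
  {N2, C8} + {U9, Z1}: 66 + 60 = 126
  {U9} + {N2, C8, Z1}: 22 + 86 = 108
  {N2, U9} + {C8, Z1}: 36 + 86 = 122
  {C8, U9} + {N2, Z1}: 76 + 56 = 132
  … (7 splits in total)
Best: vehicle 1 HQ → U9 → HQ = 22; vehicle 2 HQ → N2 → C8 → Z1 → HQ = 86; combined 108.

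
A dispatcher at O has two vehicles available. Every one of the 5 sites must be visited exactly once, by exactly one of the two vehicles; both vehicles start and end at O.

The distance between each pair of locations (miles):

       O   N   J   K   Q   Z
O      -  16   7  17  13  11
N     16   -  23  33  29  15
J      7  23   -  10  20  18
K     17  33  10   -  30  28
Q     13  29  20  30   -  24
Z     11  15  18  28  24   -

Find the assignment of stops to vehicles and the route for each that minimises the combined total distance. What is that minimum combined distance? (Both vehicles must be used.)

Check every non-empty split of the stops between the two vehicles; for each half take its own optimal tour:
  {N} + {J, K, Q, Z}: 32 + 82 = 114
  {J} + {N, K, Q, Z}: 14 + 102 = 116
  {N, J} + {K, Q, Z}: 46 + 82 = 128
  {K} + {N, J, Q, Z}: 34 + 82 = 116
  {N, K} + {J, Q, Z}: 66 + 62 = 128
  {J, K} + {N, Q, Z}: 34 + 68 = 102
  … (15 splits in total)
Best: vehicle 1 O → J → K → O = 34; vehicle 2 O → N → Z → Q → O = 68; combined 102.

102 miles — the smallest possible combined total.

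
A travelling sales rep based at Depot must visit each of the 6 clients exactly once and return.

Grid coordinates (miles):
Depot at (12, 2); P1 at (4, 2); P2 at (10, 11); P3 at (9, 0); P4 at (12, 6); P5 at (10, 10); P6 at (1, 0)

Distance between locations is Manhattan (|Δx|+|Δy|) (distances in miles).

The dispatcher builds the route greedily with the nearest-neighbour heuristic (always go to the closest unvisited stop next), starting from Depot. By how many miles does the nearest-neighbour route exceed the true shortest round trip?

Excess over optimum: 4 miles.

From Depot: P4=4, P3=5, P1=8, P5=10, P2=11, P6=13 → choose P4 (4).
From P4: P5=6, P2=7, P3=9, P1=12, P6=17 → choose P5 (6).
From P5: P2=1, P3=11, P1=14, P6=19 → choose P2 (1).
From P2: P3=12, P1=15, P6=20 → choose P3 (12).
From P3: P1=7, P6=8 → choose P1 (7).
From P1: P6=5 → choose P6 (5).
NN route Depot → P4 → P5 → P2 → P3 → P1 → P6 → Depot costs 48.
Optimal: Depot → P1 → P6 → P3 → P2 → P5 → P4 → Depot costs 44 (by enumerating all 360 distinct tours).
Excess = 48 − 44 = 4.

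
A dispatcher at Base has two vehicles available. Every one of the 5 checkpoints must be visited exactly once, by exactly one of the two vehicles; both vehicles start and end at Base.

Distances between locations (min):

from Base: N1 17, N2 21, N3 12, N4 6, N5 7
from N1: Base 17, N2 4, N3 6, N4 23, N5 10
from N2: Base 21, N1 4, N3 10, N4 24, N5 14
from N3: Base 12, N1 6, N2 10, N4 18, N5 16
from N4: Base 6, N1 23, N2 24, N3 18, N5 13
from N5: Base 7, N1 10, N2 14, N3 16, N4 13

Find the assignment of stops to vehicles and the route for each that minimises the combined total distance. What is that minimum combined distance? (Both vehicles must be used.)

Minimum combined distance: 55 min.

Check every non-empty split of the stops between the two vehicles; for each half take its own optimal tour:
  {N1} + {N2, N3, N4, N5}: 34 + 55 = 89
  {N2} + {N1, N3, N4, N5}: 42 + 47 = 89
  {N1, N2} + {N3, N4, N5}: 42 + 47 = 89
  {N3} + {N1, N2, N4, N5}: 24 + 51 = 75
  {N1, N3} + {N2, N4, N5}: 35 + 51 = 86
  {N2, N3} + {N1, N4, N5}: 43 + 46 = 89
  … (15 splits in total)
  {N4} + {N1, N2, N3, N5}: 12 + 43 = 55  ← best
Best: vehicle 1 Base → N4 → Base = 12; vehicle 2 Base → N3 → N1 → N2 → N5 → Base = 43; combined 55.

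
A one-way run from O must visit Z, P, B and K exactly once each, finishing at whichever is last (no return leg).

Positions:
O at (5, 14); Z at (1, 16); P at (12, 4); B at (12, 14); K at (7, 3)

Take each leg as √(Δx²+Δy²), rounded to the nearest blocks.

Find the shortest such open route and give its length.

Minimum one-way distance = 30 blocks.

There are 4! = 24 possible orderings.
O - Z - P - B - K: 4+16+10+12 = 42
O - Z - P - K - B: 4+16+5+12 = 37
O - Z - B - P - K: 4+11+10+5 = 30
O - Z - B - K - P: 4+11+12+5 = 32
O - Z - K - P - B: 4+14+5+10 = 33
O - Z - K - B - P: 4+14+12+10 = 40
O - P - Z - B - K: 12+16+11+12 = 51
O - P - Z - K - B: 12+16+14+12 = 54
O - P - B - Z - K: 12+10+11+14 = 47
O - P - B - K - Z: 12+10+12+14 = 48
O - P - K - Z - B: 12+5+14+11 = 42
O - P - K - B - Z: 12+5+12+11 = 40
O - B - Z - P - K: 7+11+16+5 = 39
O - B - Z - K - P: 7+11+14+5 = 37
… (10 more)
The minimum is 30.
One shortest path: O → Z → B → P → K.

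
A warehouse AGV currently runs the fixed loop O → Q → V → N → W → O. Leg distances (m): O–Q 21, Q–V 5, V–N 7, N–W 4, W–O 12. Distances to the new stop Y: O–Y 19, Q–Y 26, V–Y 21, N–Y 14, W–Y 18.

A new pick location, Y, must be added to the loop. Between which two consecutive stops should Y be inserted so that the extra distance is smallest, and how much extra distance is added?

+24 m — insert Y between O and Q.

Insertion cost between consecutive stops i–j is d(i,Y) + d(Y,j) − d(i,j):
  between O and Q: 19 + 26 − 21 = 24
  between Q and V: 26 + 21 − 5 = 42
  between V and N: 21 + 14 − 7 = 28
  between N and W: 14 + 18 − 4 = 28
  between W and O: 18 + 19 − 12 = 25
Cheapest insertion is between O and Q, adding 24.
New total = 49 + 24 = 73.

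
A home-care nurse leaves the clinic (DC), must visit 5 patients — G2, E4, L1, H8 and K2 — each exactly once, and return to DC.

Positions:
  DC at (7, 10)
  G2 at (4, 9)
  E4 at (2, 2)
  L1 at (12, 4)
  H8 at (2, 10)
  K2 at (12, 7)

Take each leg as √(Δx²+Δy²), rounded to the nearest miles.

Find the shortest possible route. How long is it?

DC-G2-E4-L1-H8-K2-DC: 3+7+10+12+10+6 = 48
DC-G2-E4-L1-K2-H8-DC: 3+7+10+3+10+5 = 38
DC-G2-E4-H8-L1-K2-DC: 3+7+8+12+3+6 = 39
DC-G2-E4-H8-K2-L1-DC: 3+7+8+10+3+8 = 39
DC-G2-E4-K2-L1-H8-DC: 3+7+11+3+12+5 = 41
DC-G2-E4-K2-H8-L1-DC: 3+7+11+10+12+8 = 51
DC-G2-L1-E4-H8-K2-DC: 3+9+10+8+10+6 = 46
DC-G2-L1-E4-K2-H8-DC: 3+9+10+11+10+5 = 48
DC-G2-L1-H8-E4-K2-DC: 3+9+12+8+11+6 = 49
DC-G2-L1-H8-K2-E4-DC: 3+9+12+10+11+9 = 54
DC-G2-L1-K2-E4-H8-DC: 3+9+3+11+8+5 = 39
DC-G2-L1-K2-H8-E4-DC: 3+9+3+10+8+9 = 42
DC-G2-H8-E4-L1-K2-DC: 3+2+8+10+3+6 = 32
DC-G2-H8-E4-K2-L1-DC: 3+2+8+11+3+8 = 35
… (46 more)
The minimum is 32.
One optimal route: DC → G2 → H8 → E4 → L1 → K2 → DC (or its reverse).

Shortest round trip = 32 miles.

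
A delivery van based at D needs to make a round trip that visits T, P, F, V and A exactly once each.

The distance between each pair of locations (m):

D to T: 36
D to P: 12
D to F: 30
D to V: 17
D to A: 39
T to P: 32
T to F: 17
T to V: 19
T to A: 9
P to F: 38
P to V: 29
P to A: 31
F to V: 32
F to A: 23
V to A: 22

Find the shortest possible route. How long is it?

Minimum total distance: 115 m.

D-T-P-F-V-A-D: 36+32+38+32+22+39 = 199
D-T-P-F-A-V-D: 36+32+38+23+22+17 = 168
D-T-P-V-F-A-D: 36+32+29+32+23+39 = 191
D-T-P-V-A-F-D: 36+32+29+22+23+30 = 172
D-T-P-A-F-V-D: 36+32+31+23+32+17 = 171
D-T-P-A-V-F-D: 36+32+31+22+32+30 = 183
D-T-F-P-V-A-D: 36+17+38+29+22+39 = 181
D-T-F-P-A-V-D: 36+17+38+31+22+17 = 161
D-T-F-V-P-A-D: 36+17+32+29+31+39 = 184
D-T-F-V-A-P-D: 36+17+32+22+31+12 = 150
D-T-F-A-P-V-D: 36+17+23+31+29+17 = 153
D-T-F-A-V-P-D: 36+17+23+22+29+12 = 139
D-T-V-P-F-A-D: 36+19+29+38+23+39 = 184
D-T-V-P-A-F-D: 36+19+29+31+23+30 = 168
… (46 more)
D-P-F-T-A-V-D: 12+38+17+9+22+17 = 115  ← best
The minimum is 115.
One optimal route: D → P → F → T → A → V → D (or its reverse).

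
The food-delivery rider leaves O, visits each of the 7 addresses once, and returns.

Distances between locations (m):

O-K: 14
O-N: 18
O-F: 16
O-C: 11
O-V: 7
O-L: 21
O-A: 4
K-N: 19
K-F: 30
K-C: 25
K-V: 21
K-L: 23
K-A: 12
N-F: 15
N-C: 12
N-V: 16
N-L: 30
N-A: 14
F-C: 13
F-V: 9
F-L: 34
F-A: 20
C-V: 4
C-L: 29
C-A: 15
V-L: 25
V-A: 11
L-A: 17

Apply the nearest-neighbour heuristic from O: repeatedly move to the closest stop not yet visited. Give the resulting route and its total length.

At O the remaining stops are A 4, V 7, C 11, K 14, F 16, N 18, L 21; go to A.
At A the remaining stops are V 11, K 12, N 14, C 15, L 17, F 20; go to V.
At V the remaining stops are C 4, F 9, N 16, K 21, L 25; go to C.
At C the remaining stops are N 12, F 13, K 25, L 29; go to N.
At N the remaining stops are F 15, K 19, L 30; go to F.
At F the remaining stops are K 30, L 34; go to K.
At K the remaining stops are L 23; go to L.
Return L→O: 21.
Total = 4 + 11 + 4 + 12 + 15 + 30 + 23 + 21 = 120.

Total distance 120 m via the nearest-neighbour route O → A → V → C → N → F → K → L → O.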